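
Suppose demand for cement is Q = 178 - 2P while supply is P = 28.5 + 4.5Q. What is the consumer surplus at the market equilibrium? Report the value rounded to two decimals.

Rewriting demand in inverse form: P = 89 - 0.5Q.
Set 89 - 0.5Q = 28.5 + 4.5Q, which gives 60.5 = 5Q, so Q* = 12.1 and P* = 89 - 0.5(12.1) = 82.95.
The demand choke price is 89, so CS = (1/2)(Q*)(89 - P*) = (1/2)(12.1)(6.05) = 36.6025.

36.60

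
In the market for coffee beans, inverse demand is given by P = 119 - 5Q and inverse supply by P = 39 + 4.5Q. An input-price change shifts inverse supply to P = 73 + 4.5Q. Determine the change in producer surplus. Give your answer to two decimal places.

-106.80

Initial equilibrium: Q_0 = 8.4211, P_0 = 76.8947; CS_0 = (1/2)(8.4211)(42.1053) = 177.2853, PS_0 = (1/2)(8.4211)(37.8947) = 159.5568.
New equilibrium: 119 - 5Q = 73 + 4.5Q gives Q_1 = 4.8421, P_1 = 94.7895; CS_1 = 58.615, PS_1 = 52.7535.
Change in producer surplus = 52.7535 - 159.5568 = -106.8033.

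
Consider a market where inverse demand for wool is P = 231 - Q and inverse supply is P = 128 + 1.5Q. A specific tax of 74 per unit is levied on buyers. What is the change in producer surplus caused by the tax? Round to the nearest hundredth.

Without the tax, 231 - Q = 128 + 1.5Q so Q* = 41.2 and P* = 189.8.
With the tax, buyers' net willingness to pay falls by 74: (231 - 74) - Q = 128 + 1.5Q, so Q_t = 11.6. Buyers pay P_b = 219.4; sellers receive P_s = P_b - 74 = 145.4.
PS falls from (1/2)(41.2)(61.8) = 1273.08 to (1/2)(11.6)(17.4) = 100.92, a change of -1172.16.

-1172.16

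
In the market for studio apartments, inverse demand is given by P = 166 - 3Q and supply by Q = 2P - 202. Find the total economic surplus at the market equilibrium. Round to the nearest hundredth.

Rewriting supply in inverse form: P = 101 + 0.5Q.
Equilibrium: 166 - 3Q = 101 + 0.5Q, so Q* = 18.5714 and P* = 110.2857.
Total surplus is the full triangle between the curves from 0 to Q*: (1/2)(18.5714)(166 - 101) = 603.5714.

603.57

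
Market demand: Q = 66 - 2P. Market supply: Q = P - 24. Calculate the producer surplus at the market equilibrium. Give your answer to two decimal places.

18.00

Rewriting demand in inverse form: P = 33 - 0.5Q.
Rewriting supply in inverse form: P = 24 + Q.
Equilibrium: 33 - 0.5Q = 24 + Q, so Q* = 6 and P* = 30.
Producer surplus is the triangle above supply below P*: (1/2)(6)(30 - 24) = (1/2)(6)(6) = 18.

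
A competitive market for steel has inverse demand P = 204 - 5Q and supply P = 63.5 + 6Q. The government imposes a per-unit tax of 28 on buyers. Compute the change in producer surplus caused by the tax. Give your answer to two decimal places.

Without the tax, 204 - 5Q = 63.5 + 6Q so Q* = 12.7727 and P* = 140.1364.
With the tax, buyers' net willingness to pay falls by 28: (204 - 28) - 5Q = 63.5 + 6Q, so Q_t = 10.2273. Buyers pay P_b = 152.8636; sellers receive P_s = P_b - 28 = 124.8636.
Producers lose the trapezoid between P_s and P* out to Q_t plus the triangle from Q_t to Q*: change in PS = 313.7913 - 489.4277 = -175.6364.

-175.64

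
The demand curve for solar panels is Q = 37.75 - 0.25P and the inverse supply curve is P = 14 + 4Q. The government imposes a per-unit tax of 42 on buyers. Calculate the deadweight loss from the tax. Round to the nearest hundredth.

Rewriting demand in inverse form: P = 151 - 4Q.
Pre-tax equilibrium: 151 - 4Q = 14 + 4Q gives Q* = 17.125, P* = 82.5.
A tax on buyers shifts demand down by 42: (151 - 42) - 4Q = 14 + 4Q, so Q_t = 11.875. Buyers pay P_b = 103.5; sellers receive P_s = P_b - 42 = 61.5.
The welfare triangle lost has base Q* - Q_t = 5.25 and height t = 42, so DWL = (1/2)(5.25)(42) = 110.25.

110.25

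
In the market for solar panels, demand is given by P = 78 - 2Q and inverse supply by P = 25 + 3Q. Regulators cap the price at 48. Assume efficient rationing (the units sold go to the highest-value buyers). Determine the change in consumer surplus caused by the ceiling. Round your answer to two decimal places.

Free-market equilibrium: 78 - 2Q = 25 + 3Q gives Q* = 10.6, P* = 56.8.
At P = 48, sellers supply (48 - 25)/3 = 7.6667 while buyers want more, so the quantity traded is 7.6667 at price 48.
CS goes from (1/2)(10.6)(21.2) = 112.36 to 171.2222 (computed as (78 - 48)(7.6667) - (1/2)(2)(7.6667)^2), a change of 58.8622.

58.86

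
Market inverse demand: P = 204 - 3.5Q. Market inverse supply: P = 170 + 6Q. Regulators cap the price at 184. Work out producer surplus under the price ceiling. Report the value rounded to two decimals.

16.33

Without the control, 204 - 3.5Q = 170 + 6Q so Q* = 3.5789 and P* = 191.4737.
At P = 184, sellers supply (184 - 170)/6 = 2.3333 while buyers want more, so the quantity traded is 2.3333 at price 184.
PS is the triangle above supply below 184: (1/2)(2.3333)(184 - 170) = 16.3333.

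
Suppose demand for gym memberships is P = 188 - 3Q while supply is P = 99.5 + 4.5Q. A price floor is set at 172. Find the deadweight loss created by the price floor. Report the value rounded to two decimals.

156.82

Free-market equilibrium: 188 - 3Q = 99.5 + 4.5Q gives Q* = 11.8, P* = 152.6.
At the floor price 172, quantity demanded is (188 - 172)/3 = 5.3333; demand is the short side, so Q = 5.3333 trades at P = 172.
At Q = 5.3333 the demand price is 172 and the supply price is 123.5. Deadweight loss is the triangle between the curves from 5.3333 to 11.8: (1/2)(172 - 123.5)(11.8 - 5.3333) = 156.8167.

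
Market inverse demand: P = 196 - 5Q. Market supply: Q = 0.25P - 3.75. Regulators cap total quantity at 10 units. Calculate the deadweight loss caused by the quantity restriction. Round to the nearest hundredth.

460.06

Rewriting supply in inverse form: P = 15 + 4Q.
Without the quota, 196 - 5Q = 15 + 4Q gives Q* = 20.1111.
At Q = 10 the demand price is 196 - 5(10) = 146 and the supply price is 15 + 4(10) = 55.
Deadweight loss is the triangle between the curves from 10 to 20.1111: (1/2)(146 - 55)(20.1111 - 10) = 460.0556.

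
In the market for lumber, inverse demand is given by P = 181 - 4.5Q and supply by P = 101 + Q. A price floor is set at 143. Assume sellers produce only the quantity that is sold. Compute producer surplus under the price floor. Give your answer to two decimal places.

Free-market equilibrium: 181 - 4.5Q = 101 + Q gives Q* = 14.5455, P* = 115.5455.
At the floor price 143, quantity demanded is (181 - 143)/4.5 = 8.4444; demand is the short side, so Q = 8.4444 trades at P = 143.
The supply price at Q = 8.4444 is 109.4444. PS is the trapezoid between 143 and supply over [0, 8.4444]: (1/2)[(143 - 101) + (143 - 109.4444)](8.4444) = 319.0123.

319.01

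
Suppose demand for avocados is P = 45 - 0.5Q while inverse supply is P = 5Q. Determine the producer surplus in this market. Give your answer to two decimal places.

Equilibrium: 45 - 0.5Q = 5Q, so Q* = 8.1818 and P* = 40.9091.
The supply curve's price intercept is 0, so PS = (1/2)(Q*)(P* - 0) = (1/2)(8.1818)(40.9091) = 167.3554.

167.36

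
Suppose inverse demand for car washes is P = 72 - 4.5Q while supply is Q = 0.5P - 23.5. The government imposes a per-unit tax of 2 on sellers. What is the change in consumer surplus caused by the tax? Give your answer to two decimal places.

-5.11

Rewriting supply in inverse form: P = 47 + 2Q.
Without the tax, 72 - 4.5Q = 47 + 2Q so Q* = 3.8462 and P* = 54.6923.
With the tax, sellers need 2 more per unit: 72 - 4.5Q = 47 + 2Q + 2, so Q_t = 3.5385. Buyers pay P_b = 56.0769; sellers receive P_s = P_b - 2 = 54.0769.
Consumers lose the trapezoid between P* and P_b out to Q_t plus the triangle from Q_t to Q*: change in CS = 28.1716 - 33.284 = -5.1124.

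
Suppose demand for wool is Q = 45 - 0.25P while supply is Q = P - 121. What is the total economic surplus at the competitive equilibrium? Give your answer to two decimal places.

Rewriting demand in inverse form: P = 180 - 4Q.
Rewriting supply in inverse form: P = 121 + Q.
Setting demand equal to supply, 59 = 5Q, so Q* = 11.8 and P* = 132.8.
CS = (1/2)(11.8)(47.2) = 278.48 and PS = (1/2)(11.8)(11.8) = 69.62, so total surplus = 348.1.

348.10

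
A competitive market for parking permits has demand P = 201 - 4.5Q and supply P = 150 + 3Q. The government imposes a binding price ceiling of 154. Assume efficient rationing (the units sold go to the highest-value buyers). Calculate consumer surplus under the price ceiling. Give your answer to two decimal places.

58.67

Without the control, 201 - 4.5Q = 150 + 3Q so Q* = 6.8 and P* = 170.4.
At the ceiling price 154, quantity supplied is (154 - 150)/3 = 1.3333; supply is the short side, so Q = 1.3333 trades at P = 154.
The demand price at Q = 1.3333 is 195. CS is the trapezoid between demand and 154 over [0, 1.3333]: (1/2)[(201 - 154) + (195 - 154)](1.3333) = 58.6667.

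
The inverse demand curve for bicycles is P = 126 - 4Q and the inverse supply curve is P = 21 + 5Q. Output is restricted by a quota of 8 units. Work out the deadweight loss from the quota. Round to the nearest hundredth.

60.50

Unrestricted equilibrium: Q* = (126 - 21)/(4 + 5) = 11.6667.
At Q = 8 the demand price is 126 - 4(8) = 94 and the supply price is 21 + 5(8) = 61.
DWL = (1/2)(gap between curves at 8) x (Q* - 8) = (1/2)(33)(3.6667) = 60.5.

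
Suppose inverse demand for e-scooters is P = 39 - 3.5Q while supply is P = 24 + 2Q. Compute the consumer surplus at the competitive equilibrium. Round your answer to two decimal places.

13.02

Set 39 - 3.5Q = 24 + 2Q, which gives 15 = 5.5Q, so Q* = 2.7273 and P* = 39 - 3.5(2.7273) = 29.4545.
The demand choke price is 39, so CS = (1/2)(Q*)(39 - P*) = (1/2)(2.7273)(9.5455) = 13.0165.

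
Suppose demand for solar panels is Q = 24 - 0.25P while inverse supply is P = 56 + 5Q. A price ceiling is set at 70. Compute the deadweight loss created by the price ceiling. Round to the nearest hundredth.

12.17

Rewriting demand in inverse form: P = 96 - 4Q.
Without the control, 96 - 4Q = 56 + 5Q so Q* = 4.4444 and P* = 78.2222.
At P = 70, sellers supply (70 - 56)/5 = 2.8 while buyers want more, so the quantity traded is 2.8 at price 70.
The lost-trades triangle has base Q* - 2.8 = 1.6444 and height equal to the gap between the curves at Q = 2.8, which is 84.8 - 70 = 14.8. DWL = (1/2)(1.6444)(14.8) = 12.1689.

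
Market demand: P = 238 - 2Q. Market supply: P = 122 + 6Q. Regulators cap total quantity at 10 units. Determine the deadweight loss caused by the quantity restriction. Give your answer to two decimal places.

Unrestricted equilibrium: Q* = (238 - 122)/(2 + 6) = 14.5.
At Q = 10 the demand price is 238 - 2(10) = 218 and the supply price is 122 + 6(10) = 182.
DWL = (1/2)(gap between curves at 10) x (Q* - 10) = (1/2)(36)(4.5) = 81.

81.00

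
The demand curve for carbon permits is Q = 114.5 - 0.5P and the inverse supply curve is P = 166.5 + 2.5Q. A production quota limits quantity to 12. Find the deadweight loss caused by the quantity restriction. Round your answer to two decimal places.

Rewriting demand in inverse form: P = 229 - 2Q.
Unrestricted equilibrium: Q* = (229 - 166.5)/(2 + 2.5) = 13.8889.
At Q = 12 the demand price is 229 - 2(12) = 205 and the supply price is 166.5 + 2.5(12) = 196.5.
Deadweight loss is the triangle between the curves from 12 to 13.8889: (1/2)(205 - 196.5)(13.8889 - 12) = 8.0278.

8.03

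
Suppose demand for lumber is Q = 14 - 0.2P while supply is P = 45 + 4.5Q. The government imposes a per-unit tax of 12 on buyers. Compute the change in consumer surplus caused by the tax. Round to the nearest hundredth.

-12.63

Rewriting demand in inverse form: P = 70 - 5Q.
Without the tax, 70 - 5Q = 45 + 4.5Q so Q* = 2.6316 and P* = 56.8421.
With the tax, buyers' net willingness to pay falls by 12: (70 - 12) - 5Q = 45 + 4.5Q, so Q_t = 1.3684. Buyers pay P_b = 63.1579; sellers receive P_s = P_b - 12 = 51.1579.
CS falls from (1/2)(2.6316)(13.1579) = 17.313 to (1/2)(1.3684)(6.8421) = 4.6814, a change of -12.6316.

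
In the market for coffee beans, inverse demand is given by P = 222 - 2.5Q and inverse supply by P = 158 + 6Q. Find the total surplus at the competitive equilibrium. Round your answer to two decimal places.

240.94

Set 222 - 2.5Q = 158 + 6Q, which gives 64 = 8.5Q, so Q* = 7.5294 and P* = 222 - 2.5(7.5294) = 203.1765.
CS = (1/2)(7.5294)(18.8235) = 70.8651 and PS = (1/2)(7.5294)(45.1765) = 170.0761, so total surplus = 240.9412.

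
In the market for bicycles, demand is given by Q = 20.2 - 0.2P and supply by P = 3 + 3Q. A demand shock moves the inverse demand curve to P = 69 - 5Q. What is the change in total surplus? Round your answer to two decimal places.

Rewriting demand in inverse form: P = 101 - 5Q.
Initial equilibrium: Q_0 = 12.25, P_0 = 39.75; CS_0 = (1/2)(12.25)(61.25) = 375.1562, PS_0 = (1/2)(12.25)(36.75) = 225.0938.
New equilibrium: 69 - 5Q = 3 + 3Q gives Q_1 = 8.25, P_1 = 27.75; CS_1 = 170.1562, PS_1 = 102.0938.
Change in total surplus = (170.1562 + 102.0938) - (375.1562 + 225.0938) = -328.

-328.00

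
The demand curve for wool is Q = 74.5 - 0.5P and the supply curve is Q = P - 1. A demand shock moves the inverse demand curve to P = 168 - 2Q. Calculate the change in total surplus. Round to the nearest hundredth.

Rewriting demand in inverse form: P = 149 - 2Q.
Rewriting supply in inverse form: P = 1 + Q.
Initial equilibrium: Q_0 = 49.3333, P_0 = 50.3333; CS_0 = (1/2)(49.3333)(98.6667) = 2433.7778, PS_0 = (1/2)(49.3333)(49.3333) = 1216.8889.
New equilibrium: 168 - 2Q = 1 + Q gives Q_1 = 55.6667, P_1 = 56.6667; CS_1 = 3098.7778, PS_1 = 1549.3889.
Change in total surplus = (3098.7778 + 1549.3889) - (2433.7778 + 1216.8889) = 997.5.

997.50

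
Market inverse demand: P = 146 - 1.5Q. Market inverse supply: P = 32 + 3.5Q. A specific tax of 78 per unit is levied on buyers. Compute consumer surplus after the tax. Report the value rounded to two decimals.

38.88

Without the tax, 146 - 1.5Q = 32 + 3.5Q so Q* = 22.8 and P* = 111.8.
With the tax, buyers' net willingness to pay falls by 78: (146 - 78) - 1.5Q = 32 + 3.5Q, so Q_t = 7.2. Buyers pay P_b = 135.2; sellers receive P_s = P_b - 78 = 57.2.
CS = (1/2)(Q_t)(146 - P_b) = (1/2)(7.2)(10.8) = 38.88.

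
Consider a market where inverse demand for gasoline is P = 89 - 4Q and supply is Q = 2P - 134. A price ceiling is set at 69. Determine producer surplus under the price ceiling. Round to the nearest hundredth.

Rewriting supply in inverse form: P = 67 + 0.5Q.
Free-market equilibrium: 89 - 4Q = 67 + 0.5Q gives Q* = 4.8889, P* = 69.4444.
At the ceiling price 69, quantity supplied is (69 - 67)/0.5 = 4; supply is the short side, so Q = 4 trades at P = 69.
PS is the triangle above supply below 69: (1/2)(4)(69 - 67) = 4.

4.00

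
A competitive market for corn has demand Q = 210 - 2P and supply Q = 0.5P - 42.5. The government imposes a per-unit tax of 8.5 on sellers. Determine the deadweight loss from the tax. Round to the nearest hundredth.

14.45

Rewriting demand in inverse form: P = 105 - 0.5Q.
Rewriting supply in inverse form: P = 85 + 2Q.
Pre-tax equilibrium: 105 - 0.5Q = 85 + 2Q gives Q* = 8, P* = 101.
A tax on sellers shifts supply up by 8.5: 105 - 0.5Q = 85 + 2Q + 8.5, so Q_t = 4.6. Buyers pay P_b = 102.7; sellers receive P_s = P_b - 8.5 = 94.2.
Deadweight loss is the triangle between the curves from Q_t to Q*: (1/2)(8 - 4.6)(8.5) = 14.45.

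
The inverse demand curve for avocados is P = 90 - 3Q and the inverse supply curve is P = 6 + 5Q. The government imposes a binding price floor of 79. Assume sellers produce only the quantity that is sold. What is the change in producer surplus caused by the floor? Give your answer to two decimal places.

-41.57

Without the control, 90 - 3Q = 6 + 5Q so Q* = 10.5 and P* = 58.5.
At the floor price 79, quantity demanded is (90 - 79)/3 = 3.6667; demand is the short side, so Q = 3.6667 trades at P = 79.
PS goes from (1/2)(10.5)(52.5) = 275.625 to 234.0556 (computed as (79 - 6)(3.6667) - (1/2)(5)(3.6667)^2), a change of -41.5694.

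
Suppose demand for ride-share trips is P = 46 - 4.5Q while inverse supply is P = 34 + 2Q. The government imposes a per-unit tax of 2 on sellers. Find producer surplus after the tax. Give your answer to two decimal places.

Without the tax, 46 - 4.5Q = 34 + 2Q so Q* = 1.8462 and P* = 37.6923.
A tax on sellers shifts supply up by 2: 46 - 4.5Q = 34 + 2Q + 2, so Q_t = 1.5385. Buyers pay P_b = 39.0769; sellers receive P_s = P_b - 2 = 37.0769.
PS = (1/2)(Q_t)(P_s - 34) = (1/2)(1.5385)(3.0769) = 2.3669.

2.37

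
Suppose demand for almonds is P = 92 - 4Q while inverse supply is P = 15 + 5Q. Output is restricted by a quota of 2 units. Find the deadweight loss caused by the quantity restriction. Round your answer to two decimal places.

Unrestricted equilibrium: Q* = (92 - 15)/(4 + 5) = 8.5556.
At Q = 2 the demand price is 92 - 4(2) = 84 and the supply price is 15 + 5(2) = 25.
DWL = (1/2)(gap between curves at 2) x (Q* - 2) = (1/2)(59)(6.5556) = 193.3889.

193.39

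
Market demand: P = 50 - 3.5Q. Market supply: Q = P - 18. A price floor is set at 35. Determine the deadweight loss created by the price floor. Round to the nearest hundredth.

17.96

Rewriting supply in inverse form: P = 18 + Q.
Free-market equilibrium: 50 - 3.5Q = 18 + Q gives Q* = 7.1111, P* = 25.1111.
At P = 35, buyers demand (50 - 35)/3.5 = 4.2857 while sellers would supply more, so the quantity traded is 4.2857 at price 35.
The lost-trades triangle has base Q* - 4.2857 = 2.8254 and height equal to the gap between the curves at Q = 4.2857, which is 35 - 22.2857 = 12.7143. DWL = (1/2)(2.8254)(12.7143) = 17.9615.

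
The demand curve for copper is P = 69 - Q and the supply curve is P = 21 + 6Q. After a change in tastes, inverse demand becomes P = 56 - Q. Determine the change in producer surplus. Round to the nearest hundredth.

-66.06

Initial equilibrium: Q_0 = 6.8571, P_0 = 62.1429; CS_0 = (1/2)(6.8571)(6.8571) = 23.5102, PS_0 = (1/2)(6.8571)(41.1429) = 141.0612.
New equilibrium: 56 - Q = 21 + 6Q gives Q_1 = 5, P_1 = 51; CS_1 = 12.5, PS_1 = 75.
Change in producer surplus = 75 - 141.0612 = -66.0612.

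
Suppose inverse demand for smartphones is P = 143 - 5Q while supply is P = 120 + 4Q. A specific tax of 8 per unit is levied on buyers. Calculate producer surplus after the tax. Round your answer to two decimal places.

Without the tax, 143 - 5Q = 120 + 4Q so Q* = 2.5556 and P* = 130.2222.
With the tax, buyers' net willingness to pay falls by 8: (143 - 8) - 5Q = 120 + 4Q, so Q_t = 1.6667. Buyers pay P_b = 134.6667; sellers receive P_s = P_b - 8 = 126.6667.
Producer surplus is the triangle above supply below P_s: (1/2)(1.6667)(126.6667 - 120) = 5.5556.

5.56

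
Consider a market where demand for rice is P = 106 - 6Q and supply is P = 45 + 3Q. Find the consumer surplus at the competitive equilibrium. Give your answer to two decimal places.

137.81

Equilibrium: 106 - 6Q = 45 + 3Q, so Q* = 6.7778 and P* = 65.3333.
The demand choke price is 106, so CS = (1/2)(Q*)(106 - P*) = (1/2)(6.7778)(40.6667) = 137.8148.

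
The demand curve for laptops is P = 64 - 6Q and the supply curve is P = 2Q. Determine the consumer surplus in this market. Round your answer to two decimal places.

Equilibrium: 64 - 6Q = 2Q, so Q* = 8 and P* = 16.
CS is the area between the demand curve and P* from 0 to Q*: (1/2)(8)(48) = 192.

192.00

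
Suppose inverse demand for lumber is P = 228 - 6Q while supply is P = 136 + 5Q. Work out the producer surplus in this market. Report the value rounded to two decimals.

174.88

Setting demand equal to supply, 92 = 11Q, so Q* = 8.3636 and P* = 177.8182.
Producer surplus is the triangle above supply below P*: (1/2)(8.3636)(177.8182 - 136) = (1/2)(8.3636)(41.8182) = 174.876.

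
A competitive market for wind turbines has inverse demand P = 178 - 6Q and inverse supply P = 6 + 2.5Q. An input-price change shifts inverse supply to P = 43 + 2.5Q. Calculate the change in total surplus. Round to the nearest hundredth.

-668.18

Initial equilibrium: Q_0 = 20.2353, P_0 = 56.5882; CS_0 = (1/2)(20.2353)(121.4118) = 1228.4014, PS_0 = (1/2)(20.2353)(50.5882) = 511.8339.
New equilibrium: 178 - 6Q = 43 + 2.5Q gives Q_1 = 15.8824, P_1 = 82.7059; CS_1 = 756.7474, PS_1 = 315.3114.
Change in total surplus = (756.7474 + 315.3114) - (1228.4014 + 511.8339) = -668.1765.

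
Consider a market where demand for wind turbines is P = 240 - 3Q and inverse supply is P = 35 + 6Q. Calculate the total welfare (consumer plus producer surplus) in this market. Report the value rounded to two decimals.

Equilibrium: 240 - 3Q = 35 + 6Q, so Q* = 22.7778 and P* = 171.6667.
CS = (1/2)(22.7778)(68.3333) = 778.2407 and PS = (1/2)(22.7778)(136.6667) = 1556.4815, so total surplus = 2334.7222.

2334.72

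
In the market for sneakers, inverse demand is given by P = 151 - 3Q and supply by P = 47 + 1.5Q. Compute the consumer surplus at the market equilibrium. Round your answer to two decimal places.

Equilibrium: 151 - 3Q = 47 + 1.5Q, so Q* = 23.1111 and P* = 81.6667.
CS is the area between the demand curve and P* from 0 to Q*: (1/2)(23.1111)(69.3333) = 801.1852.

801.19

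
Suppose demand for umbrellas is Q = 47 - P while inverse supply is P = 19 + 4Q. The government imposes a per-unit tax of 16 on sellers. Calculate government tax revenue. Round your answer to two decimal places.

Rewriting demand in inverse form: P = 47 - Q.
Without the tax, 47 - Q = 19 + 4Q so Q* = 5.6 and P* = 41.4.
With the tax, sellers need 16 more per unit: 47 - Q = 19 + 4Q + 16, so Q_t = 2.4. Buyers pay P_b = 44.6; sellers receive P_s = P_b - 16 = 28.6.
Tax revenue = t x Q_t = 16 x 2.4 = 38.4.

38.40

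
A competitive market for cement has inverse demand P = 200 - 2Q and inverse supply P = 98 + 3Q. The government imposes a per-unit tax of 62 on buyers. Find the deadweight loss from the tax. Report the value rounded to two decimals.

384.40

Without the tax, 200 - 2Q = 98 + 3Q so Q* = 20.4 and P* = 159.2.
A tax on buyers shifts demand down by 62: (200 - 62) - 2Q = 98 + 3Q, so Q_t = 8. Buyers pay P_b = 184; sellers receive P_s = P_b - 62 = 122.
Deadweight loss is the triangle between the curves from Q_t to Q*: (1/2)(20.4 - 8)(62) = 384.4.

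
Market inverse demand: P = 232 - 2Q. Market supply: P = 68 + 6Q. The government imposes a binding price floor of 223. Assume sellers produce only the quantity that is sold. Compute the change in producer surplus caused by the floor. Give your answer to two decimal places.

-624.00

Without the control, 232 - 2Q = 68 + 6Q so Q* = 20.5 and P* = 191.
At the floor price 223, quantity demanded is (232 - 223)/2 = 4.5; demand is the short side, so Q = 4.5 trades at P = 223.
PS goes from (1/2)(20.5)(123) = 1260.75 to 636.75 (computed as (223 - 68)(4.5) - (1/2)(6)(4.5)^2), a change of -624.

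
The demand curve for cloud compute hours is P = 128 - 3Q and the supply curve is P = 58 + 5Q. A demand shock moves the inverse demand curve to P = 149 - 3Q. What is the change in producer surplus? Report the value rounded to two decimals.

Initial equilibrium: Q_0 = 8.75, P_0 = 101.75; CS_0 = (1/2)(8.75)(26.25) = 114.8438, PS_0 = (1/2)(8.75)(43.75) = 191.4062.
New equilibrium: 149 - 3Q = 58 + 5Q gives Q_1 = 11.375, P_1 = 114.875; CS_1 = 194.0859, PS_1 = 323.4766.
Change in producer surplus = 323.4766 - 191.4062 = 132.0703.

132.07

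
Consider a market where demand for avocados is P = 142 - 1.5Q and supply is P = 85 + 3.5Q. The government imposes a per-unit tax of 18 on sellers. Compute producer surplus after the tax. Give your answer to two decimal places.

Pre-tax equilibrium: 142 - 1.5Q = 85 + 3.5Q gives Q* = 11.4, P* = 124.9.
A tax on sellers shifts supply up by 18: 142 - 1.5Q = 85 + 3.5Q + 18, so Q_t = 7.8. Buyers pay P_b = 130.3; sellers receive P_s = P_b - 18 = 112.3.
Producer surplus is the triangle above supply below P_s: (1/2)(7.8)(112.3 - 85) = 106.47.

106.47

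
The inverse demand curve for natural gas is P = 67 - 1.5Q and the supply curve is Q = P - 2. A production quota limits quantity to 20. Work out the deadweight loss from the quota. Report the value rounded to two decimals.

Rewriting supply in inverse form: P = 2 + Q.
Without the quota, 67 - 1.5Q = 2 + Q gives Q* = 26.
At Q = 20 the demand price is 67 - 1.5(20) = 37 and the supply price is 2 + (20) = 22.
Deadweight loss is the triangle between the curves from 20 to 26: (1/2)(37 - 22)(26 - 20) = 45.

45.00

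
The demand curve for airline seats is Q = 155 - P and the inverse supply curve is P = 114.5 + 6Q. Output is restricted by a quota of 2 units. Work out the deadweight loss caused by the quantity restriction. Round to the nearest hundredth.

50.16

Rewriting demand in inverse form: P = 155 - Q.
Unrestricted equilibrium: Q* = (155 - 114.5)/(1 + 6) = 5.7857.
At Q = 2 the demand price is 155 - (2) = 153 and the supply price is 114.5 + 6(2) = 126.5.
Deadweight loss is the triangle between the curves from 2 to 5.7857: (1/2)(153 - 126.5)(5.7857 - 2) = 50.1607.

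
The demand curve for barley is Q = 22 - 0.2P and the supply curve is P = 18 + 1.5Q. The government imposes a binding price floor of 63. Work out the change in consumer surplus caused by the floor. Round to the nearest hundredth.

Rewriting demand in inverse form: P = 110 - 5Q.
Without the control, 110 - 5Q = 18 + 1.5Q so Q* = 14.1538 and P* = 39.2308.
At the floor price 63, quantity demanded is (110 - 63)/5 = 9.4; demand is the short side, so Q = 9.4 trades at P = 63.
CS goes from (1/2)(14.1538)(70.7692) = 500.8284 to 220.9 (computed as (110 - 63)(9.4) - (1/2)(5)(9.4)^2), a change of -279.9284.

-279.93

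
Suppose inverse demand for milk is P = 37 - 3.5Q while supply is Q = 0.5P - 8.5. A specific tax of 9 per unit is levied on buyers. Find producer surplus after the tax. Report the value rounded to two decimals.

Rewriting supply in inverse form: P = 17 + 2Q.
Without the tax, 37 - 3.5Q = 17 + 2Q so Q* = 3.6364 and P* = 24.2727.
A tax on buyers shifts demand down by 9: (37 - 9) - 3.5Q = 17 + 2Q, so Q_t = 2. Buyers pay P_b = 30; sellers receive P_s = P_b - 9 = 21.
Producer surplus is the triangle above supply below P_s: (1/2)(2)(21 - 17) = 4.

4.00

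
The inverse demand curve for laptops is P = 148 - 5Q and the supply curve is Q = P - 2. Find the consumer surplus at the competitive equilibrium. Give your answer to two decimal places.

Rewriting supply in inverse form: P = 2 + Q.
Setting demand equal to supply, 146 = 6Q, so Q* = 24.3333 and P* = 26.3333.
CS is the area between the demand curve and P* from 0 to Q*: (1/2)(24.3333)(121.6667) = 1480.2778.

1480.28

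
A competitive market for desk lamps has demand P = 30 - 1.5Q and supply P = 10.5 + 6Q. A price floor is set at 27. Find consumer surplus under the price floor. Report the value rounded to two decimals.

3.00

Free-market equilibrium: 30 - 1.5Q = 10.5 + 6Q gives Q* = 2.6, P* = 26.1.
At the floor price 27, quantity demanded is (30 - 27)/1.5 = 2; demand is the short side, so Q = 2 trades at P = 27.
CS is the triangle under demand above 27: (1/2)(2)(30 - 27) = 3.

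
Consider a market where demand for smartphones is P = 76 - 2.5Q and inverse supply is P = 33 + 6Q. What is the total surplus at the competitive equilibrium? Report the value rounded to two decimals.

108.76

Setting demand equal to supply, 43 = 8.5Q, so Q* = 5.0588 and P* = 63.3529.
CS = (1/2)(5.0588)(12.6471) = 31.9896 and PS = (1/2)(5.0588)(30.3529) = 76.7751, so total surplus = 108.7647.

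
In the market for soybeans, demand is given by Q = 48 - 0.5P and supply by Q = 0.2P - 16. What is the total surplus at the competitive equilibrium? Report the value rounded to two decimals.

Rewriting demand in inverse form: P = 96 - 2Q.
Rewriting supply in inverse form: P = 80 + 5Q.
Setting demand equal to supply, 16 = 7Q, so Q* = 2.2857 and P* = 91.4286.
CS = (1/2)(2.2857)(4.5714) = 5.2245 and PS = (1/2)(2.2857)(11.4286) = 13.0612, so total surplus = 18.2857.

18.29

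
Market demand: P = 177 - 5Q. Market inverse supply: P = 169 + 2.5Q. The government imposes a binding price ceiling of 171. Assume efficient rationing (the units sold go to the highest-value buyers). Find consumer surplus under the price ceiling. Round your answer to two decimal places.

3.20

Free-market equilibrium: 177 - 5Q = 169 + 2.5Q gives Q* = 1.0667, P* = 171.6667.
At the ceiling price 171, quantity supplied is (171 - 169)/2.5 = 0.8; supply is the short side, so Q = 0.8 trades at P = 171.
The demand price at Q = 0.8 is 173. CS is the trapezoid between demand and 171 over [0, 0.8]: (1/2)[(177 - 171) + (173 - 171)](0.8) = 3.2.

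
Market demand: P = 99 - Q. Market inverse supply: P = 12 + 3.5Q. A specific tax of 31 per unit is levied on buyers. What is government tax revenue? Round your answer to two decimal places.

Without the tax, 99 - Q = 12 + 3.5Q so Q* = 19.3333 and P* = 79.6667.
A tax on buyers shifts demand down by 31: (99 - 31) - Q = 12 + 3.5Q, so Q_t = 12.4444. Buyers pay P_b = 86.5556; sellers receive P_s = P_b - 31 = 55.5556.
Tax revenue = t x Q_t = 31 x 12.4444 = 385.7778.

385.78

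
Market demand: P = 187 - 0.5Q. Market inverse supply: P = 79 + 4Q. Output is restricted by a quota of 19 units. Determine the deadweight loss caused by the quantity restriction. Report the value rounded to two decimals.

Unrestricted equilibrium: Q* = (187 - 79)/(0.5 + 4) = 24.
At Q = 19 the demand price is 187 - 0.5(19) = 177.5 and the supply price is 79 + 4(19) = 155.
DWL = (1/2)(gap between curves at 19) x (Q* - 19) = (1/2)(22.5)(5) = 56.25.

56.25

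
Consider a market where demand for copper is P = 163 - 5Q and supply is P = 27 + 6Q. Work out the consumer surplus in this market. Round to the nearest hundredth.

382.15

Equilibrium: 163 - 5Q = 27 + 6Q, so Q* = 12.3636 and P* = 101.1818.
CS is the area between the demand curve and P* from 0 to Q*: (1/2)(12.3636)(61.8182) = 382.1488.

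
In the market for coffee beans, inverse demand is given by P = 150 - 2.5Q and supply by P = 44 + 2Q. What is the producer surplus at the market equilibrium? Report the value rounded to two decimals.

Equilibrium: 150 - 2.5Q = 44 + 2Q, so Q* = 23.5556 and P* = 91.1111.
The supply curve's price intercept is 44, so PS = (1/2)(Q*)(P* - 44) = (1/2)(23.5556)(47.1111) = 554.8642.

554.86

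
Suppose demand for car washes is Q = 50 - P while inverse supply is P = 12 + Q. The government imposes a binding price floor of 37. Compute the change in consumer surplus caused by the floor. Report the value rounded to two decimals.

Rewriting demand in inverse form: P = 50 - Q.
Without the control, 50 - Q = 12 + Q so Q* = 19 and P* = 31.
At the floor price 37, quantity demanded is (50 - 37)/1 = 13; demand is the short side, so Q = 13 trades at P = 37.
CS goes from (1/2)(19)(19) = 180.5 to 84.5 (computed as (50 - 37)(13) - (1/2)(1)(13)^2), a change of -96.

-96.00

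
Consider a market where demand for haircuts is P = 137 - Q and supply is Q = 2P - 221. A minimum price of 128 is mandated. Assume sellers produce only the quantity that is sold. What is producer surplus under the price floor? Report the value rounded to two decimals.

137.25

Rewriting supply in inverse form: P = 110.5 + 0.5Q.
Without the control, 137 - Q = 110.5 + 0.5Q so Q* = 17.6667 and P* = 119.3333.
At the floor price 128, quantity demanded is (137 - 128)/1 = 9; demand is the short side, so Q = 9 trades at P = 128.
The supply price at Q = 9 is 115. PS is the trapezoid between 128 and supply over [0, 9]: (1/2)[(128 - 110.5) + (128 - 115)](9) = 137.25.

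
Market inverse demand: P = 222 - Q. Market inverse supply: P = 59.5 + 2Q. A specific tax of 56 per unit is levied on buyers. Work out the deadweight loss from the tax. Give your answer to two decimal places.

522.67

Without the tax, 222 - Q = 59.5 + 2Q so Q* = 54.1667 and P* = 167.8333.
A tax on buyers shifts demand down by 56: (222 - 56) - Q = 59.5 + 2Q, so Q_t = 35.5. Buyers pay P_b = 186.5; sellers receive P_s = P_b - 56 = 130.5.
Deadweight loss is the triangle between the curves from Q_t to Q*: (1/2)(54.1667 - 35.5)(56) = 522.6667.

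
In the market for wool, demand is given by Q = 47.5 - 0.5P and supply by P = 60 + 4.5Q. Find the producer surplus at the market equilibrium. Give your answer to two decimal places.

65.24

Rewriting demand in inverse form: P = 95 - 2Q.
Setting demand equal to supply, 35 = 6.5Q, so Q* = 5.3846 and P* = 84.2308.
The supply curve's price intercept is 60, so PS = (1/2)(Q*)(P* - 60) = (1/2)(5.3846)(24.2308) = 65.2367.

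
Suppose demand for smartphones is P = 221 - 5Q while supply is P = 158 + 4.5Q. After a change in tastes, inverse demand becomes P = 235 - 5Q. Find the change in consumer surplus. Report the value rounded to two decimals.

54.29

Initial equilibrium: Q_0 = 6.6316, P_0 = 187.8421; CS_0 = (1/2)(6.6316)(33.1579) = 109.9446, PS_0 = (1/2)(6.6316)(29.8421) = 98.9501.
New equilibrium: 235 - 5Q = 158 + 4.5Q gives Q_1 = 8.1053, P_1 = 194.4737; CS_1 = 164.2382, PS_1 = 147.8144.
Change in consumer surplus = 164.2382 - 109.9446 = 54.2936.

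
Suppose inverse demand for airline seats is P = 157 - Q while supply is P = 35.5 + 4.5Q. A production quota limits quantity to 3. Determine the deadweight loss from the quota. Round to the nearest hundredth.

Without the quota, 157 - Q = 35.5 + 4.5Q gives Q* = 22.0909.
At Q = 3 the demand price is 157 - (3) = 154 and the supply price is 35.5 + 4.5(3) = 49.
DWL = (1/2)(gap between curves at 3) x (Q* - 3) = (1/2)(105)(19.0909) = 1002.2727.

1002.27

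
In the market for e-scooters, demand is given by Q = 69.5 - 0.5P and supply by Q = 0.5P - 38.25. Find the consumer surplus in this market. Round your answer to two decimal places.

Rewriting demand in inverse form: P = 139 - 2Q.
Rewriting supply in inverse form: P = 76.5 + 2Q.
Set 139 - 2Q = 76.5 + 2Q, which gives 62.5 = 4Q, so Q* = 15.625 and P* = 139 - 2(15.625) = 107.75.
CS is the area between the demand curve and P* from 0 to Q*: (1/2)(15.625)(31.25) = 244.1406.

244.14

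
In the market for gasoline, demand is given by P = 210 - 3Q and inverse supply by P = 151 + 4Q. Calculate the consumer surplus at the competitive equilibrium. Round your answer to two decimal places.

106.56

Equilibrium: 210 - 3Q = 151 + 4Q, so Q* = 8.4286 and P* = 184.7143.
Consumer surplus is the triangle under demand above P*: (1/2)(8.4286)(210 - 184.7143) = (1/2)(8.4286)(25.2857) = 106.5612.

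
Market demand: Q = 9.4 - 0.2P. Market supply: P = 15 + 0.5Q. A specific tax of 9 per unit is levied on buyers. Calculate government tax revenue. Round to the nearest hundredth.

Rewriting demand in inverse form: P = 47 - 5Q.
Pre-tax equilibrium: 47 - 5Q = 15 + 0.5Q gives Q* = 5.8182, P* = 17.9091.
With the tax, buyers' net willingness to pay falls by 9: (47 - 9) - 5Q = 15 + 0.5Q, so Q_t = 4.1818. Buyers pay P_b = 26.0909; sellers receive P_s = P_b - 9 = 17.0909.
Revenue is the tax times quantity traded: 9 x 4.1818 = 37.6364.

37.64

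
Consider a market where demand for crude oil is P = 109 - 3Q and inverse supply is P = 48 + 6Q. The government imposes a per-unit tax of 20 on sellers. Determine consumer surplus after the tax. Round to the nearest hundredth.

31.13

Pre-tax equilibrium: 109 - 3Q = 48 + 6Q gives Q* = 6.7778, P* = 88.6667.
With the tax, sellers need 20 more per unit: 109 - 3Q = 48 + 6Q + 20, so Q_t = 4.5556. Buyers pay P_b = 95.3333; sellers receive P_s = P_b - 20 = 75.3333.
Consumer surplus is the triangle under demand above P_b: (1/2)(4.5556)(109 - 95.3333) = 31.1296.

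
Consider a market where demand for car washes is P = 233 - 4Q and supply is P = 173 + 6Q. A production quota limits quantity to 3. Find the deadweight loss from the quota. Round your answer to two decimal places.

45.00

Without the quota, 233 - 4Q = 173 + 6Q gives Q* = 6.
At Q = 3 the demand price is 233 - 4(3) = 221 and the supply price is 173 + 6(3) = 191.
DWL = (1/2)(gap between curves at 3) x (Q* - 3) = (1/2)(30)(3) = 45.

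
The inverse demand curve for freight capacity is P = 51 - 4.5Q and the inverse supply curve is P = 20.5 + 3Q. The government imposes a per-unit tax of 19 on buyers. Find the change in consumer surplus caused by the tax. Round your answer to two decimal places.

-31.92

Without the tax, 51 - 4.5Q = 20.5 + 3Q so Q* = 4.0667 and P* = 32.7.
A tax on buyers shifts demand down by 19: (51 - 19) - 4.5Q = 20.5 + 3Q, so Q_t = 1.5333. Buyers pay P_b = 44.1; sellers receive P_s = P_b - 19 = 25.1.
CS falls from (1/2)(4.0667)(18.3) = 37.21 to (1/2)(1.5333)(6.9) = 5.29, a change of -31.92.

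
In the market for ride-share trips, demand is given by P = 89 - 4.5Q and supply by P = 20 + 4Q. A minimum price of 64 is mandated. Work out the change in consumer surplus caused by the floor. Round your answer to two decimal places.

Free-market equilibrium: 89 - 4.5Q = 20 + 4Q gives Q* = 8.1176, P* = 52.4706.
At the floor price 64, quantity demanded is (89 - 64)/4.5 = 5.5556; demand is the short side, so Q = 5.5556 trades at P = 64.
CS goes from (1/2)(8.1176)(36.5294) = 148.2664 to 69.4444 (computed as (89 - 64)(5.5556) - (1/2)(4.5)(5.5556)^2), a change of -78.822.

-78.82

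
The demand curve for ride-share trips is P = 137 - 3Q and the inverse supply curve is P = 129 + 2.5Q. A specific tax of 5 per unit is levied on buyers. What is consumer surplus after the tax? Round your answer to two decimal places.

Without the tax, 137 - 3Q = 129 + 2.5Q so Q* = 1.4545 and P* = 132.6364.
With the tax, buyers' net willingness to pay falls by 5: (137 - 5) - 3Q = 129 + 2.5Q, so Q_t = 0.5455. Buyers pay P_b = 135.3636; sellers receive P_s = P_b - 5 = 130.3636.
Consumer surplus is the triangle under demand above P_b: (1/2)(0.5455)(137 - 135.3636) = 0.4463.

0.45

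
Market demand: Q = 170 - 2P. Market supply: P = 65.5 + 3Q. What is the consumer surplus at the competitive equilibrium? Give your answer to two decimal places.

Rewriting demand in inverse form: P = 85 - 0.5Q.
Equilibrium: 85 - 0.5Q = 65.5 + 3Q, so Q* = 5.5714 and P* = 82.2143.
The demand choke price is 85, so CS = (1/2)(Q*)(85 - P*) = (1/2)(5.5714)(2.7857) = 7.7602.

7.76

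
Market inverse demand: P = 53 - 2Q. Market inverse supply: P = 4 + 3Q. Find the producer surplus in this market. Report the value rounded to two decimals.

Set 53 - 2Q = 4 + 3Q, which gives 49 = 5Q, so Q* = 9.8 and P* = 53 - 2(9.8) = 33.4.
The supply curve's price intercept is 4, so PS = (1/2)(Q*)(P* - 4) = (1/2)(9.8)(29.4) = 144.06.

144.06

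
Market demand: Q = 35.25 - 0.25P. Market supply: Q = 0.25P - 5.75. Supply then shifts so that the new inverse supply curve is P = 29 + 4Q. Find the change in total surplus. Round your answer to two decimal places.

Rewriting demand in inverse form: P = 141 - 4Q.
Rewriting supply in inverse form: P = 23 + 4Q.
Initial equilibrium: Q_0 = 14.75, P_0 = 82; CS_0 = (1/2)(14.75)(59) = 435.125, PS_0 = (1/2)(14.75)(59) = 435.125.
New equilibrium: 141 - 4Q = 29 + 4Q gives Q_1 = 14, P_1 = 85; CS_1 = 392, PS_1 = 392.
Change in total surplus = (392 + 392) - (435.125 + 435.125) = -86.25.

-86.25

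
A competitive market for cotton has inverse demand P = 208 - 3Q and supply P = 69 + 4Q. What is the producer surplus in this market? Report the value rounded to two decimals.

788.61

Set 208 - 3Q = 69 + 4Q, which gives 139 = 7Q, so Q* = 19.8571 and P* = 208 - 3(19.8571) = 148.4286.
Producer surplus is the triangle above supply below P*: (1/2)(19.8571)(148.4286 - 69) = (1/2)(19.8571)(79.4286) = 788.6122.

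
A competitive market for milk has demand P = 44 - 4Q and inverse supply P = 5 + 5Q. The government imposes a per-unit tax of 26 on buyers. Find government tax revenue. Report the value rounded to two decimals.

Pre-tax equilibrium: 44 - 4Q = 5 + 5Q gives Q* = 4.3333, P* = 26.6667.
A tax on buyers shifts demand down by 26: (44 - 26) - 4Q = 5 + 5Q, so Q_t = 1.4444. Buyers pay P_b = 38.2222; sellers receive P_s = P_b - 26 = 12.2222.
Revenue is the tax times quantity traded: 26 x 1.4444 = 37.5556.

37.56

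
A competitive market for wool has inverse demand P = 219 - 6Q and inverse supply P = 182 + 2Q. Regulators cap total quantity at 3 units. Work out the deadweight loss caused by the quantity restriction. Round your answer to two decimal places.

Without the quota, 219 - 6Q = 182 + 2Q gives Q* = 4.625.
At Q = 3 the demand price is 219 - 6(3) = 201 and the supply price is 182 + 2(3) = 188.
Deadweight loss is the triangle between the curves from 3 to 4.625: (1/2)(201 - 188)(4.625 - 3) = 10.5625.

10.56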